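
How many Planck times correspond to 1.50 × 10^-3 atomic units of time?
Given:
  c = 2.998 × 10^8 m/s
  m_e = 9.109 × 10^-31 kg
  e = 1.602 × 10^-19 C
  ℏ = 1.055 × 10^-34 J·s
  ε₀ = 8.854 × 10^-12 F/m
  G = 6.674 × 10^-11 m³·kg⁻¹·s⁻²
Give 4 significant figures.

6.740 × 10^23

atomic unit of time: τ_au = (4πε₀)²ℏ³/(m_e e⁴) = 2.423 × 10^-17 s
Planck time: t_P = √(ℏG/c⁵) = 5.392 × 10^-44 s
1.50 × 10^-3 × 2.423 × 10^-17 / 5.392 × 10^-44 = 6.740 × 10^23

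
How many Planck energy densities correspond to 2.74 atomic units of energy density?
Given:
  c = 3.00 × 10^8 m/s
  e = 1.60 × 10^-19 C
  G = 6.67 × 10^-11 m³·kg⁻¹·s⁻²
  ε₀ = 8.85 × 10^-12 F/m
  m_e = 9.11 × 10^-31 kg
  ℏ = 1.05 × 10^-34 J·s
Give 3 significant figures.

1.76 × 10^-100

atomic unit of energy density: u_au = E_h/a₀³ = m_e⁴e¹⁰/((4πε₀)⁵ℏ⁸) = 3.01 × 10^13 J/m³
Planck energy density: u_P = c⁷/(ℏG²) = 4.68 × 10^113 J/m³
2.74 × 3.01 × 10^13 / 4.68 × 10^113 = 1.76 × 10^-100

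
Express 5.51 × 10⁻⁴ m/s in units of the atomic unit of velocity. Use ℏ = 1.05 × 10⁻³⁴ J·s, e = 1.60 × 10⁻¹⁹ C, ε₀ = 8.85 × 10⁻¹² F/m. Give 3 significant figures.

2.51 × 10⁻¹⁰

atomic unit of velocity: v_au = e²/(4πε₀ℏ) = 2.19 × 10⁶ m/s.
5.51 × 10⁻⁴ / 2.19 × 10⁶ = 2.51 × 10⁻¹⁰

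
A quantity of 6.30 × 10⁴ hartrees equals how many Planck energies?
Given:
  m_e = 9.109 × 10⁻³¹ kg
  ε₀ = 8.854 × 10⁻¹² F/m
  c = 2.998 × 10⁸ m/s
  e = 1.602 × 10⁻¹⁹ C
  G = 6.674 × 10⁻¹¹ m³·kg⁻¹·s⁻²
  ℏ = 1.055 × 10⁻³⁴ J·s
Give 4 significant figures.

1.402 × 10⁻²²

hartree: E_h = m_e e⁴/(4πε₀ℏ)² = 4.354 × 10⁻¹⁸ J
Planck energy: E_P = √(ℏc⁵/G) = 1.957 × 10⁹ J
6.30 × 10⁴ × 4.354 × 10⁻¹⁸ / 1.957 × 10⁹ = 1.402 × 10⁻²²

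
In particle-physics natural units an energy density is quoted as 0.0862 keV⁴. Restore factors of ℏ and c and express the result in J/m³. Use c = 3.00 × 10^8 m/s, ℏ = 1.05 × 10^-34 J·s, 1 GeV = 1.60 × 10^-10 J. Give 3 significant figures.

1.81 × 10^12 J/m³

[E]/[L]³ = [E]⁴/(ℏc)³; restore (ℏc)⁻³.
1 GeV⁴ → 1/(ℏc)³ × (1 GeV in J)⁴ = 2.10 × 10^37 J/m³.
Convert the energy scale: 0.0862 keV⁴ = 8.62 × 10^-26 GeV⁴.
Result: 8.62 × 10^-26 × 2.10 × 10^37 = 1.81 × 10^12 J/m³.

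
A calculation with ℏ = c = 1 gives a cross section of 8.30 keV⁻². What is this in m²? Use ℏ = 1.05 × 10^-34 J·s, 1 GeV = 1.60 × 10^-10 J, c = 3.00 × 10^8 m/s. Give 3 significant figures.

Area is [L]² = [E]⁻²·(ℏc)²; restore (ℏc)².
1 GeV⁻² → (ℏc)² × (1 GeV in J)⁻² = 3.88 × 10^-32 m².
Convert the energy scale: 8.30 keV⁻² = 8.30 × 10^12 GeV⁻².
Result: 8.30 × 10^12 × 3.88 × 10^-32 = 3.22 × 10^-19 m².

3.22 × 10^-19 m²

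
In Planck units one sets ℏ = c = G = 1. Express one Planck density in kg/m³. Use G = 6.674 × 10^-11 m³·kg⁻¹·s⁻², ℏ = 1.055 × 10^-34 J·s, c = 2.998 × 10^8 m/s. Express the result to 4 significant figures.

ρ_P = c⁵/(ℏG²)
  = 2.422 × 10^42 / 4.699 × 10^-55
  = 5.154 × 10^96 kg/m³

5.154 × 10^96 kg/m³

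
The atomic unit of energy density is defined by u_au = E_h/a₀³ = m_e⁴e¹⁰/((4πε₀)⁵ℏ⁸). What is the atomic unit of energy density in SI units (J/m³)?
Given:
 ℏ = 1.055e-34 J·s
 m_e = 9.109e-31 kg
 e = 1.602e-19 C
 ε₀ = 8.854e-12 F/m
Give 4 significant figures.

2.929e13 J/m³

u_au = E_h/a₀³ = m_e⁴e¹⁰/((4πε₀)⁵ℏ⁸)
E_h = 4.354e-18 J
a₀ = 5.297e-11 m
E_h/a₀³ = 2.929e13 J/m³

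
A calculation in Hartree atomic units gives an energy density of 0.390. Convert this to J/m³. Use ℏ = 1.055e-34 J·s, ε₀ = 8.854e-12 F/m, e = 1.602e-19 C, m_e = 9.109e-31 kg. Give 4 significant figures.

One atomic unit of energy density: u_au = E_h/a₀³ = m_e⁴e¹⁰/((4πε₀)⁵ℏ⁸) = 2.929e13 J/m³.
0.390 × 2.929e13 J/m³ = 1.142e13 J/m³

1.142e13 J/m³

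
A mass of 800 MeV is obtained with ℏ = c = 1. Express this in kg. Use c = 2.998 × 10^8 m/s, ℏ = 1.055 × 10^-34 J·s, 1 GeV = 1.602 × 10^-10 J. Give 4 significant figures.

Mass is [E]/c²; divide by c².
1 GeV → 1/c² × (1 GeV in J) = 1.782 × 10^-27 kg.
Convert the energy scale: 800 MeV = 0.800 GeV.
Result: 0.800 × 1.782 × 10^-27 = 1.426 × 10^-27 kg.

1.426 × 10^-27 kg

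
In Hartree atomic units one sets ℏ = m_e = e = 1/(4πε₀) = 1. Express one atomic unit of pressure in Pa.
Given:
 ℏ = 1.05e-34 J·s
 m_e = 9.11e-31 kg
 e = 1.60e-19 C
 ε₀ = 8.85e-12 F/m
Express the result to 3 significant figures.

P_au = E_h/a₀³ = m_e⁴e¹⁰/((4πε₀)⁵ℏ⁸)
E_h = 4.38e-18 J
a₀ = 5.26e-11 m
E_h/a₀³ = 3.01e13 Pa

3.01e13 Pa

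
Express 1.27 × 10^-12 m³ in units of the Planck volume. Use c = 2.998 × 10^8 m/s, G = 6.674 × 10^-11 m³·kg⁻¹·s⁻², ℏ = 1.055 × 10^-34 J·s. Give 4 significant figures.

3.007 × 10^92

Planck volume: V_P = (ℏG/c³)^(3/2) = 4.224 × 10^-105 m³.
1.27 × 10^-12 / 4.224 × 10^-105 = 3.007 × 10^92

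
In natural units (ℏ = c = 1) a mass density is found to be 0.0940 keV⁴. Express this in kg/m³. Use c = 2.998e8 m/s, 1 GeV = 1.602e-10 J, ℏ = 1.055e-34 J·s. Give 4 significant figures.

2.177e-5 kg/m³

Mass density is [E]/(c²[L]³) = [E]⁴/(ℏ³c⁵).
1 GeV⁴ → 1/(ℏ³c⁵) × (1 GeV in J)⁴ = 2.316e20 kg/m³.
Convert the energy scale: 0.0940 keV⁴ = 9.40e-26 GeV⁴.
Result: 9.40e-26 × 2.316e20 = 2.177e-5 kg/m³.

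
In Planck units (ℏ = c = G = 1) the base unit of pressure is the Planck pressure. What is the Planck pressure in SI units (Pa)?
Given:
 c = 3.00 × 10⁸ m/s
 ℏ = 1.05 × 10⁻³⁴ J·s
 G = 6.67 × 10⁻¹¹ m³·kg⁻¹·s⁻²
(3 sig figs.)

p_P = c⁷/(ℏG²)
  = 2.19 × 10⁵⁹ / 4.67 × 10⁻⁵⁵
  = 4.68 × 10¹¹³ Pa

4.68 × 10¹¹³ Pa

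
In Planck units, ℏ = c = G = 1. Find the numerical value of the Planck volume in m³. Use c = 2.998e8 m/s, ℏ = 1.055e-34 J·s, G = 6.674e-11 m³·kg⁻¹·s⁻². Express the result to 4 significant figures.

4.224e-105 m³

Dimensional analysis gives V_P = (ℏG/c³)^(3/2).
  = √(1.784e-209)
  = 4.224e-105 m³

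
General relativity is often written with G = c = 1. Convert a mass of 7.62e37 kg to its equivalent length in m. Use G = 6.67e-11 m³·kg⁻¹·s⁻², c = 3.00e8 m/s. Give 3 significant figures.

In G = c = 1 units mass has dimensions of length; the conversion factor is G/c².
7.62e37 kg × (G/c²) = 5.65e10 m

5.65e10 m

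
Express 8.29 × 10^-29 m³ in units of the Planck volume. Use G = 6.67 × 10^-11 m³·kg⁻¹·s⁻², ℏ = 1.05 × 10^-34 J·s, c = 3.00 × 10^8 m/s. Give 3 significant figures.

Planck volume: V_P = (ℏG/c³)^(3/2) = 4.18 × 10^-105 m³.
8.29 × 10^-29 / 4.18 × 10^-105 = 1.98 × 10^76

1.98 × 10^76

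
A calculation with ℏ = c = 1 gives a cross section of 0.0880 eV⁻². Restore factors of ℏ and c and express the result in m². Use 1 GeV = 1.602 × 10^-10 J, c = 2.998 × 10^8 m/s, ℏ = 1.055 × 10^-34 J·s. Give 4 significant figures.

3.430 × 10^-15 m²

Area is [L]² = [E]⁻²·(ℏc)²; restore (ℏc)².
1 GeV⁻² → (ℏc)² × (1 GeV in J)⁻² = 3.898 × 10^-32 m².
Convert the energy scale: 0.0880 eV⁻² = 8.80 × 10^16 GeV⁻².
Result: 8.80 × 10^16 × 3.898 × 10^-32 = 3.430 × 10^-15 m².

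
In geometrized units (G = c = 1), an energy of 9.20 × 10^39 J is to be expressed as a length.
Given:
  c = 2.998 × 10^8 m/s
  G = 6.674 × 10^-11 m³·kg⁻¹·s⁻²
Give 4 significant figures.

Energy → length via G/c⁴.
9.20 × 10^39 J × (G/c⁴) = 7.601 × 10^-5 m

7.601 × 10^-5 m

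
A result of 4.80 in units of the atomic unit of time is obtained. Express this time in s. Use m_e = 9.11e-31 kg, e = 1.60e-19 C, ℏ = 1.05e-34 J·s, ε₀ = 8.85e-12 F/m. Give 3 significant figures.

1.15e-16 s

One atomic unit of time: τ_au = (4πε₀)²ℏ³/(m_e e⁴) = 2.40e-17 s.
4.80 × 2.40e-17 s = 1.15e-16 s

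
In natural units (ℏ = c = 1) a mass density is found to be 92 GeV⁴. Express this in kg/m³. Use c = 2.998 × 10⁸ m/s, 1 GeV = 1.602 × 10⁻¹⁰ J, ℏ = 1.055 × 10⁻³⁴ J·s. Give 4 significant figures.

Mass density is [E]/(c²[L]³) = [E]⁴/(ℏ³c⁵).
1 GeV⁴ → 1/(ℏ³c⁵) × (1 GeV in J)⁴ = 2.316 × 10²⁰ kg/m³.
Result: 92 × 2.316 × 10²⁰ = 2.131 × 10²² kg/m³.

2.131 × 10²² kg/m³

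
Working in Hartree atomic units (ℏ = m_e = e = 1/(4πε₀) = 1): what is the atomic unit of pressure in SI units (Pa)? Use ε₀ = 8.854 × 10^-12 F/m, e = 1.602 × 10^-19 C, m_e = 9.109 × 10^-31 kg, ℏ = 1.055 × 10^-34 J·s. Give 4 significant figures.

2.929 × 10^13 Pa

Dimensional analysis gives P_au = E_h/a₀³ = m_e⁴e¹⁰/((4πε₀)⁵ℏ⁸).
E_h = 4.354 × 10^-18 J
a₀ = 5.297 × 10^-11 m
E_h/a₀³ = 2.929 × 10^13 Pa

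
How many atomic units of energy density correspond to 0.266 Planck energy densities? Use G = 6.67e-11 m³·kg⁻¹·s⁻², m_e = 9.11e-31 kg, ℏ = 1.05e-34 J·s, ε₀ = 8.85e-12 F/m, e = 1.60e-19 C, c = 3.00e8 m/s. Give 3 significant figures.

Planck energy density: u_P = c⁷/(ℏG²) = 4.68e113 J/m³
atomic unit of energy density: u_au = E_h/a₀³ = m_e⁴e¹⁰/((4πε₀)⁵ℏ⁸) = 3.01e13 J/m³
0.266 × 4.68e113 / 3.01e13 = 4.13e99

4.13e99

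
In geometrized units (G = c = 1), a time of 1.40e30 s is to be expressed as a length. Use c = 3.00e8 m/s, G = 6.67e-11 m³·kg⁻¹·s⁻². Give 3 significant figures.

Time → length via c.
1.40e30 s × (c) = 4.20e38 m

4.20e38 m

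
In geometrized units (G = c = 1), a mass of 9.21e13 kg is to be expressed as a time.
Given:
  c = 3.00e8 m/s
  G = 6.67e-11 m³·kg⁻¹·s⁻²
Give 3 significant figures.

2.28e-22 s

Mass → time via G/c³.
9.21e13 kg × (G/c³) = 2.28e-22 s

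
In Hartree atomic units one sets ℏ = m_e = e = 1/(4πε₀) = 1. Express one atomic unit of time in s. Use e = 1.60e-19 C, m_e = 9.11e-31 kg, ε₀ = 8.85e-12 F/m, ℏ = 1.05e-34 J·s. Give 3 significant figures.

τ_au = (4πε₀)²ℏ³/(m_e e⁴)
E_h = 4.38e-18 J
ℏ/E_h = 2.40e-17 s

2.40e-17 s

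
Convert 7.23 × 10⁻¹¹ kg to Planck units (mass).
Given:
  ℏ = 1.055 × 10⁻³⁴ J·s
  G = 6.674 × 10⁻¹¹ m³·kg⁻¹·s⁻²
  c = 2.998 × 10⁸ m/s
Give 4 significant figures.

Planck mass: m_P = √(ℏc/G) = 2.177 × 10⁻⁸ kg.
7.23 × 10⁻¹¹ / 2.177 × 10⁻⁸ = 3.321 × 10⁻³

3.321 × 10⁻³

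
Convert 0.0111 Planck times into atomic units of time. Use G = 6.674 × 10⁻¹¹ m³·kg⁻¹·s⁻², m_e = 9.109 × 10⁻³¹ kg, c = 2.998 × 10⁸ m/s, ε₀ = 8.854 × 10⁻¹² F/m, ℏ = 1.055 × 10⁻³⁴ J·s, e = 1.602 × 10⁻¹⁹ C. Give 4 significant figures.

Planck time: t_P = √(ℏG/c⁵) = 5.392 × 10⁻⁴⁴ s
atomic unit of time: τ_au = (4πε₀)²ℏ³/(m_e e⁴) = 2.423 × 10⁻¹⁷ s
0.0111 × 5.392 × 10⁻⁴⁴ / 2.423 × 10⁻¹⁷ = 2.470 × 10⁻²⁹

2.470 × 10⁻²⁹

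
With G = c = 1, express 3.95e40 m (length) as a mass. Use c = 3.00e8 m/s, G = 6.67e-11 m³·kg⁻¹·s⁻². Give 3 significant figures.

5.33e67 kg

Length → mass via c²/G.
3.95e40 m × (c²/G) = 5.33e67 kg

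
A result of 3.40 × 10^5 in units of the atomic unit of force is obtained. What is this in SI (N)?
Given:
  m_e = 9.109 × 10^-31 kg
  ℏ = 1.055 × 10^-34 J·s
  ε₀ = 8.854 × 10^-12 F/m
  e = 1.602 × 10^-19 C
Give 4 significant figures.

0.02795 N

One atomic unit of force: F_au = E_h/a₀ = m_e²e⁶/((4πε₀)³ℏ⁴) = 8.220 × 10^-8 N.
3.40 × 10^5 × 8.220 × 10^-8 N = 0.02795 N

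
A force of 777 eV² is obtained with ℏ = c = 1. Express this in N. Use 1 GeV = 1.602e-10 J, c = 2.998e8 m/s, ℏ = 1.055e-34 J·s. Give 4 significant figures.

Force is [E]/[L] = [E]²/(ℏc); restore (ℏc)⁻¹.
1 GeV² → 1/(ℏc) × (1 GeV in J)² = 8.114e5 N.
Convert the energy scale: 777 eV² = 7.77e-16 GeV².
Result: 7.77e-16 × 8.114e5 = 6.305e-10 N.

6.305e-10 N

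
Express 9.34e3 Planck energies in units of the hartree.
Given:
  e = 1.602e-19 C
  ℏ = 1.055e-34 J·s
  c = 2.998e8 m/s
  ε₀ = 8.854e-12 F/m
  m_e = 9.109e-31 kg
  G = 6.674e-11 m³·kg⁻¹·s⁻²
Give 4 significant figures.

4.197e30

Planck energy: E_P = √(ℏc⁵/G) = 1.957e9 J
hartree: E_h = m_e e⁴/(4πε₀ℏ)² = 4.354e-18 J
9.34e3 × 1.957e9 / 4.354e-18 = 4.197e30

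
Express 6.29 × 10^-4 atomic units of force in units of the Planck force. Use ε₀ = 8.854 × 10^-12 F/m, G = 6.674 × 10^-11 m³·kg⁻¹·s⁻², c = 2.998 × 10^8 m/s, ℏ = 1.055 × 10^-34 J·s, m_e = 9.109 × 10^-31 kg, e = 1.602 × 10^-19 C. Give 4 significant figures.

4.271 × 10^-55

atomic unit of force: F_au = E_h/a₀ = m_e²e⁶/((4πε₀)³ℏ⁴) = 8.220 × 10^-8 N
Planck force: F_P = c⁴/G = 1.210 × 10^44 N
6.29 × 10^-4 × 8.220 × 10^-8 / 1.210 × 10^44 = 4.271 × 10^-55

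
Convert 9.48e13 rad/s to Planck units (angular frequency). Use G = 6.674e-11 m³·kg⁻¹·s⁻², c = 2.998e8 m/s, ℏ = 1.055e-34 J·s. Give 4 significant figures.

5.112e-30

Planck angular frequency: ω_P = √(c⁵/(ℏG)) = 1.855e43 rad/s.
9.48e13 / 1.855e43 = 5.112e-30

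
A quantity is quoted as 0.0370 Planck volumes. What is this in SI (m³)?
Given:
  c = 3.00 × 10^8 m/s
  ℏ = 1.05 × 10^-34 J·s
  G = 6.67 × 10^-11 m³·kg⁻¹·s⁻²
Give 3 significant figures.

1.55 × 10^-106 m³

One Planck volume: V_P = (ℏG/c³)^(3/2) = 4.18 × 10^-105 m³.
0.0370 × 4.18 × 10^-105 m³ = 1.55 × 10^-106 m³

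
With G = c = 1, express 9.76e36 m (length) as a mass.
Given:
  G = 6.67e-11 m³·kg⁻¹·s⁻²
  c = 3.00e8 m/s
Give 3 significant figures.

Length → mass via c²/G.
9.76e36 m × (c²/G) = 1.32e64 kg

1.32e64 kg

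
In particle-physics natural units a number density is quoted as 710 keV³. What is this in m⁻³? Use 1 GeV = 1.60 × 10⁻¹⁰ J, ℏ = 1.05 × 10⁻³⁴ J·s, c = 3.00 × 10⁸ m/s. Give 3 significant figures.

Number density is [L]⁻³ = [E]³/(ℏc)³.
1 GeV³ → 1/(ℏc)³ × (1 GeV in J)³ = 1.31 × 10⁴⁷ m⁻³.
Convert the energy scale: 710 keV³ = 7.10 × 10⁻¹⁶ GeV³.
Result: 7.10 × 10⁻¹⁶ × 1.31 × 10⁴⁷ = 9.30 × 10³¹ m⁻³.

9.30 × 10³¹ m⁻³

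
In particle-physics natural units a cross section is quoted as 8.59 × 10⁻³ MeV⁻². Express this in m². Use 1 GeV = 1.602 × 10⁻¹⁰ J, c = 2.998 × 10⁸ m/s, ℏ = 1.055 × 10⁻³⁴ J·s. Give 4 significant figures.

Area is [L]² = [E]⁻²·(ℏc)²; restore (ℏc)².
1 GeV⁻² → (ℏc)² × (1 GeV in J)⁻² = 3.898 × 10⁻³² m².
Convert the energy scale: 8.59 × 10⁻³ MeV⁻² = 8.59 × 10³ GeV⁻².
Result: 8.59 × 10³ × 3.898 × 10⁻³² = 3.348 × 10⁻²⁸ m².

3.348 × 10⁻²⁸ m²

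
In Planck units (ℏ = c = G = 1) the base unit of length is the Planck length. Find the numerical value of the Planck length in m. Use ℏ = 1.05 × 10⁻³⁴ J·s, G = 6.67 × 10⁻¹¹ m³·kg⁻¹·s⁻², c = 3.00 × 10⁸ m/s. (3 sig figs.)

ℓ_P = √(ℏG/c³)
  = √(2.59 × 10⁻⁷⁰)
  = 1.61 × 10⁻³⁵ m

1.61 × 10⁻³⁵ m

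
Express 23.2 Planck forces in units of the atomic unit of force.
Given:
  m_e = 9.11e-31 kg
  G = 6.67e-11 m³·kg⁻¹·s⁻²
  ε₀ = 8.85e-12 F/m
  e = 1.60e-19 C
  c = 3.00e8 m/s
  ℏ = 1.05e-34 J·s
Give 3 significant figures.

3.38e52

Planck force: F_P = c⁴/G = 1.21e44 N
atomic unit of force: F_au = E_h/a₀ = m_e²e⁶/((4πε₀)³ℏ⁴) = 8.33e-8 N
23.2 × 1.21e44 / 8.33e-8 = 3.38e52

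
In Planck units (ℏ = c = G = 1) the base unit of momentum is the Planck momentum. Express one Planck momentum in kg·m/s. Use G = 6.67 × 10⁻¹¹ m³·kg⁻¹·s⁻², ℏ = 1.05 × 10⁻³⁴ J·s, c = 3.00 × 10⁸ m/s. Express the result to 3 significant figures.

6.52 kg·m/s

p_P = √(ℏc³/G)
  = √(42.5)
  = 6.52 kg·m/s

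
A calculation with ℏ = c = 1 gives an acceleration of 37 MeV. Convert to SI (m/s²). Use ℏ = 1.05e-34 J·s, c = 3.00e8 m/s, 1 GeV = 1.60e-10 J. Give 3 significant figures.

1.69e31 m/s²

Acceleration is [L]/[T]² = c·[E]/ℏ.
1 GeV → c/ℏ × (1 GeV in J) = 4.57e32 m/s².
Convert the energy scale: 37 MeV = 0.0370 GeV.
Result: 0.0370 × 4.57e32 = 1.69e31 m/s².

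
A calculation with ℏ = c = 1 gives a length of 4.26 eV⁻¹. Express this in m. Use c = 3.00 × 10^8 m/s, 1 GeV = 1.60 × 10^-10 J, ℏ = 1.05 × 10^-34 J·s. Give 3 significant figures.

A length is [E]⁻¹ in ℏ=c=1; restore one factor of ℏc.
1 GeV⁻¹ → ℏc × (1 GeV in J)⁻¹ = 1.97 × 10^-16 m.
Convert the energy scale: 4.26 eV⁻¹ = 4.26 × 10^9 GeV⁻¹.
Result: 4.26 × 10^9 × 1.97 × 10^-16 = 8.39 × 10^-7 m.

8.39 × 10^-7 m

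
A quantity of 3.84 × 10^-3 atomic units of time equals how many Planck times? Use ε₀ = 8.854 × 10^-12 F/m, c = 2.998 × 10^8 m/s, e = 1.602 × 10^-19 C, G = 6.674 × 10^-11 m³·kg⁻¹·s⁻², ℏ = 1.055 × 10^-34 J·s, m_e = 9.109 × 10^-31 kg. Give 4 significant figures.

1.726 × 10^24

atomic unit of time: τ_au = (4πε₀)²ℏ³/(m_e e⁴) = 2.423 × 10^-17 s
Planck time: t_P = √(ℏG/c⁵) = 5.392 × 10^-44 s
3.84 × 10^-3 × 2.423 × 10^-17 / 5.392 × 10^-44 = 1.726 × 10^24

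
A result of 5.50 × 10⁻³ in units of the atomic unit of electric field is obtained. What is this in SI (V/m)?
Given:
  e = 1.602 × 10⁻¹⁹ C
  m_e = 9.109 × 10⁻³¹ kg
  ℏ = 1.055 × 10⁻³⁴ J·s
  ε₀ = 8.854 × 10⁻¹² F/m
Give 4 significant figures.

One atomic unit of electric field: E_au = E_h/(e a₀) = m_e²e⁵/((4πε₀)³ℏ⁴) = 5.131 × 10¹¹ V/m.
5.50 × 10⁻³ × 5.131 × 10¹¹ V/m = 2.822 × 10⁹ V/m

2.822 × 10⁹ V/m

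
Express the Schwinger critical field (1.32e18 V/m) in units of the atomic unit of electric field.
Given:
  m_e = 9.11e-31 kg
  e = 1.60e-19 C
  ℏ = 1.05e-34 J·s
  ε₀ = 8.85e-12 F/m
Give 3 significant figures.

2.54e6

atomic unit of electric field: E_au = E_h/(e a₀) = m_e²e⁵/((4πε₀)³ℏ⁴) = 5.20e11 V/m.
1.32e18 / 5.20e11 = 2.54e6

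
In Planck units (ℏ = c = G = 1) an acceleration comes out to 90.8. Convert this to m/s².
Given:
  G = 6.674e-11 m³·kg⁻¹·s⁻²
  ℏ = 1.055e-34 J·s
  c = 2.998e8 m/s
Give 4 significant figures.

One Planck acceleration: a_P = √(c⁷/(ℏG)) = 5.560e51 m/s².
90.8 × 5.560e51 m/s² = 5.049e53 m/s²

5.049e53 m/s²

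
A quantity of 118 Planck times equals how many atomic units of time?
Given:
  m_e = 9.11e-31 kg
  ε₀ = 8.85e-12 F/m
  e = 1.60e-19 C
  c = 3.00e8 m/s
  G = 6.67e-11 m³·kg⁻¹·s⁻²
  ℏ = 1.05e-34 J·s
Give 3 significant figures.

Planck time: t_P = √(ℏG/c⁵) = 5.37e-44 s
atomic unit of time: τ_au = (4πε₀)²ℏ³/(m_e e⁴) = 2.40e-17 s
118 × 5.37e-44 / 2.40e-17 = 2.64e-25

2.64e-25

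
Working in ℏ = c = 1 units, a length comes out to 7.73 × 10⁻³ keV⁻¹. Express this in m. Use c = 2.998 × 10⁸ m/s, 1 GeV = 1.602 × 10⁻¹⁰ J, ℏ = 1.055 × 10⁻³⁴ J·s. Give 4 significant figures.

1.526 × 10⁻¹² m

A length is [E]⁻¹ in ℏ=c=1; restore one factor of ℏc.
1 GeV⁻¹ → ℏc × (1 GeV in J)⁻¹ = 1.974 × 10⁻¹⁶ m.
Convert the energy scale: 7.73 × 10⁻³ keV⁻¹ = 7.73 × 10³ GeV⁻¹.
Result: 7.73 × 10³ × 1.974 × 10⁻¹⁶ = 1.526 × 10⁻¹² m.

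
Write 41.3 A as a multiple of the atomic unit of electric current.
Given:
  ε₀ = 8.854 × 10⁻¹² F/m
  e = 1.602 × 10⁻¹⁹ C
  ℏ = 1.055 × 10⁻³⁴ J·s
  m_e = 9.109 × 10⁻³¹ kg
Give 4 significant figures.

6.246 × 10³

atomic unit of electric current: I_au = e E_h/ℏ = m_e e⁵/((4πε₀)²ℏ³) = 6.612 × 10⁻³ A.
41.3 / 6.612 × 10⁻³ = 6.246 × 10³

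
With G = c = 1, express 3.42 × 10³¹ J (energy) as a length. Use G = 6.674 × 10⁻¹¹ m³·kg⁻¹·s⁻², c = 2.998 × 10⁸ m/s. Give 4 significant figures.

2.825 × 10⁻¹³ m

Energy → length via G/c⁴.
3.42 × 10³¹ J × (G/c⁴) = 2.825 × 10⁻¹³ m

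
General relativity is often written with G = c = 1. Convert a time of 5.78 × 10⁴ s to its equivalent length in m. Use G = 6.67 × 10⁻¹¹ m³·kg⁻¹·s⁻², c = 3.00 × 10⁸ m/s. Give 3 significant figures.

Time → length via c.
5.78 × 10⁴ s × (c) = 1.73 × 10¹³ m

1.73 × 10¹³ m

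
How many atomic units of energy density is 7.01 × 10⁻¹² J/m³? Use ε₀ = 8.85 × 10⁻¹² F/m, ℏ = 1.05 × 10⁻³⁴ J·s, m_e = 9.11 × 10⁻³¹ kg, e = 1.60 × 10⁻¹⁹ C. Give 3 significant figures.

2.33 × 10⁻²⁵

atomic unit of energy density: u_au = E_h/a₀³ = m_e⁴e¹⁰/((4πε₀)⁵ℏ⁸) = 3.01 × 10¹³ J/m³.
7.01 × 10⁻¹² / 3.01 × 10¹³ = 2.33 × 10⁻²⁵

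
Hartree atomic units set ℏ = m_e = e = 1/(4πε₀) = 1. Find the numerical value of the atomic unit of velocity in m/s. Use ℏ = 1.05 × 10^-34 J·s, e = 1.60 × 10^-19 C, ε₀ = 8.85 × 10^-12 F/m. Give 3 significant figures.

2.19 × 10^6 m/s

From ℏ = m_e = e = 1/(4πε₀) = 1 the velocity scale is v_au = e²/(4πε₀ℏ).
  = 2.56 × 10^-38 / 1.17 × 10^-44
  = 2.19 × 10^6 m/s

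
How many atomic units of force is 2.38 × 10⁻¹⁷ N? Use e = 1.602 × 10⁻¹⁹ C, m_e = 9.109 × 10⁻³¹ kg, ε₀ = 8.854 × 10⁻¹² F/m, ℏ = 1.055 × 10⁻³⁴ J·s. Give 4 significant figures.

atomic unit of force: F_au = E_h/a₀ = m_e²e⁶/((4πε₀)³ℏ⁴) = 8.220 × 10⁻⁸ N.
2.38 × 10⁻¹⁷ / 8.220 × 10⁻⁸ = 2.895 × 10⁻¹⁰

2.895 × 10⁻¹⁰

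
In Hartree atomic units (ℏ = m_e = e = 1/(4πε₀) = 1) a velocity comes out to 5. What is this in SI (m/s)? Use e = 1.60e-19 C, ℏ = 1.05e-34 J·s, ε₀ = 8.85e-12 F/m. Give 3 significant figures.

One atomic unit of velocity: v_au = e²/(4πε₀ℏ) = 2.19e6 m/s.
5 × 2.19e6 m/s = 1.10e7 m/s

1.10e7 m/s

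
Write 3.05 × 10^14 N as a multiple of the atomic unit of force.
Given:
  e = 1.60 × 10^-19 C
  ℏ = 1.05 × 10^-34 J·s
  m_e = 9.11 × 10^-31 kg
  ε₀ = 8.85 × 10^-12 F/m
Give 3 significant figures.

3.66 × 10^21

atomic unit of force: F_au = E_h/a₀ = m_e²e⁶/((4πε₀)³ℏ⁴) = 8.33 × 10^-8 N.
3.05 × 10^14 / 8.33 × 10^-8 = 3.66 × 10^21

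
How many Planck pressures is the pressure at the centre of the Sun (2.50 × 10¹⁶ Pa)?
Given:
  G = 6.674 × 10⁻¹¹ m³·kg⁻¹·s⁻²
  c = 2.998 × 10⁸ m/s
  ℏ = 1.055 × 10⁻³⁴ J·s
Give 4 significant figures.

Planck pressure: p_P = c⁷/(ℏG²) = 4.632 × 10¹¹³ Pa.
2.50 × 10¹⁶ / 4.632 × 10¹¹³ = 5.397 × 10⁻⁹⁸

5.397 × 10⁻⁹⁸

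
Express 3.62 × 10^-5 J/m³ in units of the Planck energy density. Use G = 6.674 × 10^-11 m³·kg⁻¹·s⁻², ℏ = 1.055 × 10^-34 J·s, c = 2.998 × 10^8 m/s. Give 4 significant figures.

Planck energy density: u_P = c⁷/(ℏG²) = 4.632 × 10^113 J/m³.
3.62 × 10^-5 / 4.632 × 10^113 = 7.815 × 10^-119

7.815 × 10^-119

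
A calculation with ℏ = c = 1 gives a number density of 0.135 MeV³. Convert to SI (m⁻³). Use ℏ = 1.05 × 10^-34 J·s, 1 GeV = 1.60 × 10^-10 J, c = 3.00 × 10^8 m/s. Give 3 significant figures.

Number density is [L]⁻³ = [E]³/(ℏc)³.
1 GeV³ → 1/(ℏc)³ × (1 GeV in J)³ = 1.31 × 10^47 m⁻³.
Convert the energy scale: 0.135 MeV³ = 1.35 × 10^-10 GeV³.
Result: 1.35 × 10^-10 × 1.31 × 10^47 = 1.77 × 10^37 m⁻³.

1.77 × 10^37 m⁻³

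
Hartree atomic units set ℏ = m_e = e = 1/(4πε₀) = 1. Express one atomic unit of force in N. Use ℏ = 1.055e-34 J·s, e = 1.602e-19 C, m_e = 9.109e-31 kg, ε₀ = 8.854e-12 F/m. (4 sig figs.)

From ℏ = m_e = e = 1/(4πε₀) = 1 the force scale is F_au = E_h/a₀ = m_e²e⁶/((4πε₀)³ℏ⁴).
E_h = 4.354e-18 J
a₀ = 5.297e-11 m
E_h/a₀ = 8.220e-8 N

8.220e-8 N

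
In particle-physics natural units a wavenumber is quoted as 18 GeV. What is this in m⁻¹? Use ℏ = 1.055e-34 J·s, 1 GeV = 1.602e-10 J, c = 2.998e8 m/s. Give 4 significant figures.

Inverse length is [E]/(ℏc).
1 GeV → 1/(ℏc) × (1 GeV in J) = 5.065e15 m⁻¹.
Result: 18 × 5.065e15 = 9.117e16 m⁻¹.

9.117e16 m⁻¹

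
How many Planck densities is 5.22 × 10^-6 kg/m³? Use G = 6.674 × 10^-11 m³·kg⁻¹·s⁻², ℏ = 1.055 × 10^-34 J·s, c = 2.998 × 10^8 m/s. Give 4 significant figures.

1.013 × 10^-102

Planck density: ρ_P = c⁵/(ℏG²) = 5.154 × 10^96 kg/m³.
5.22 × 10^-6 / 5.154 × 10^96 = 1.013 × 10^-102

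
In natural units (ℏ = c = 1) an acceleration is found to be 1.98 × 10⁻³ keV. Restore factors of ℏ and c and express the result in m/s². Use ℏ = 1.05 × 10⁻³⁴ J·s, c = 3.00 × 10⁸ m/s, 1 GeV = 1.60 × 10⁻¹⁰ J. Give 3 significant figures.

Acceleration is [L]/[T]² = c·[E]/ℏ.
1 GeV → c/ℏ × (1 GeV in J) = 4.57 × 10³² m/s².
Convert the energy scale: 1.98 × 10⁻³ keV = 1.98 × 10⁻⁹ GeV.
Result: 1.98 × 10⁻⁹ × 4.57 × 10³² = 9.05 × 10²³ m/s².

9.05 × 10²³ m/s²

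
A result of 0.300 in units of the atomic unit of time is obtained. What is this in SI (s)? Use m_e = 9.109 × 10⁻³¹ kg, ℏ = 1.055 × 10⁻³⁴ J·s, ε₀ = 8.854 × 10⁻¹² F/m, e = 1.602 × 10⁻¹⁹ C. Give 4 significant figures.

One atomic unit of time: τ_au = (4πε₀)²ℏ³/(m_e e⁴) = 2.423 × 10⁻¹⁷ s.
0.300 × 2.423 × 10⁻¹⁷ s = 7.269 × 10⁻¹⁸ s

7.269 × 10⁻¹⁸ s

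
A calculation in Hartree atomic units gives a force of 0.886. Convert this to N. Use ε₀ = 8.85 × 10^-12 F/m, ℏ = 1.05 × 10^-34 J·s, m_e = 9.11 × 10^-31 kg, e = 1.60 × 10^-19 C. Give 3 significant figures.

One atomic unit of force: F_au = E_h/a₀ = m_e²e⁶/((4πε₀)³ℏ⁴) = 8.33 × 10^-8 N.
0.886 × 8.33 × 10^-8 N = 7.38 × 10^-8 N

7.38 × 10^-8 N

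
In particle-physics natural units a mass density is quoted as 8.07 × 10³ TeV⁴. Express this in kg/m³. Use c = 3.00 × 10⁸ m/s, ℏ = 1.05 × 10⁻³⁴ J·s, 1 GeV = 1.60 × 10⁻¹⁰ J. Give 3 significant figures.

1.88 × 10³⁶ kg/m³

Mass density is [E]/(c²[L]³) = [E]⁴/(ℏ³c⁵).
1 GeV⁴ → 1/(ℏ³c⁵) × (1 GeV in J)⁴ = 2.33 × 10²⁰ kg/m³.
Convert the energy scale: 8.07 × 10³ TeV⁴ = 8.07 × 10¹⁵ GeV⁴.
Result: 8.07 × 10¹⁵ × 2.33 × 10²⁰ = 1.88 × 10³⁶ kg/m³.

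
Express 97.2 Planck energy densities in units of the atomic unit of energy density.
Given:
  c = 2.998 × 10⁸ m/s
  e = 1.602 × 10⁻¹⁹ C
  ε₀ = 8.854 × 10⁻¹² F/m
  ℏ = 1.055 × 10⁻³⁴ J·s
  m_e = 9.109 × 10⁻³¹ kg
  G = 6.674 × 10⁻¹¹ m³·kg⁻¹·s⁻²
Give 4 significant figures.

1.537 × 10¹⁰²

Planck energy density: u_P = c⁷/(ℏG²) = 4.632 × 10¹¹³ J/m³
atomic unit of energy density: u_au = E_h/a₀³ = m_e⁴e¹⁰/((4πε₀)⁵ℏ⁸) = 2.929 × 10¹³ J/m³
97.2 × 4.632 × 10¹¹³ / 2.929 × 10¹³ = 1.537 × 10¹⁰²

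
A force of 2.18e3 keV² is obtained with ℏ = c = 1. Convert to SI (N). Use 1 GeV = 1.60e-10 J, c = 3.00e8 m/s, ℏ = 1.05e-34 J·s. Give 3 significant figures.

1.77e-3 N

Force is [E]/[L] = [E]²/(ℏc); restore (ℏc)⁻¹.
1 GeV² → 1/(ℏc) × (1 GeV in J)² = 8.13e5 N.
Convert the energy scale: 2.18e3 keV² = 2.18e-9 GeV².
Result: 2.18e-9 × 8.13e5 = 1.77e-3 N.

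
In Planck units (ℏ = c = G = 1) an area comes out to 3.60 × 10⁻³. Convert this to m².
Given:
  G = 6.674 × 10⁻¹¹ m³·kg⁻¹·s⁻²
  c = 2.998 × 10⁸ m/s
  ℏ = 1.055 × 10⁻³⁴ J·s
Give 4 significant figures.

9.407 × 10⁻⁷³ m²

One Planck area: A_P = ℏG/c³ = 2.613 × 10⁻⁷⁰ m².
3.60 × 10⁻³ × 2.613 × 10⁻⁷⁰ m² = 9.407 × 10⁻⁷³ m²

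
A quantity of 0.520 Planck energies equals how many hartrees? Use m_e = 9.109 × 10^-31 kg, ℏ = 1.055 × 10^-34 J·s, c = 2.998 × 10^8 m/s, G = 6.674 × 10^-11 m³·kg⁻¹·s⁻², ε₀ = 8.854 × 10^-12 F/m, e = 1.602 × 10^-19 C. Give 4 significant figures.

2.337 × 10^26

Planck energy: E_P = √(ℏc⁵/G) = 1.957 × 10^9 J
hartree: E_h = m_e e⁴/(4πε₀ℏ)² = 4.354 × 10^-18 J
0.520 × 1.957 × 10^9 / 4.354 × 10^-18 = 2.337 × 10^26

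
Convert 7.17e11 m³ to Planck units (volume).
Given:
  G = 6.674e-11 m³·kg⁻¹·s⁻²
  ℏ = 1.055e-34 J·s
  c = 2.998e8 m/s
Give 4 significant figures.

1.697e116

Planck volume: V_P = (ℏG/c³)^(3/2) = 4.224e-105 m³.
7.17e11 / 4.224e-105 = 1.697e116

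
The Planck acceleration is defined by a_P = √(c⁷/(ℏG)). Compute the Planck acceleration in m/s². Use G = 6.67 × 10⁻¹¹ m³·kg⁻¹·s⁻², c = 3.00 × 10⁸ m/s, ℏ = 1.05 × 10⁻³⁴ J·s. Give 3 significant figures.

5.59 × 10⁵¹ m/s²

a_P = √(c⁷/(ℏG))
  = √(3.12 × 10¹⁰³)
  = 5.59 × 10⁵¹ m/s²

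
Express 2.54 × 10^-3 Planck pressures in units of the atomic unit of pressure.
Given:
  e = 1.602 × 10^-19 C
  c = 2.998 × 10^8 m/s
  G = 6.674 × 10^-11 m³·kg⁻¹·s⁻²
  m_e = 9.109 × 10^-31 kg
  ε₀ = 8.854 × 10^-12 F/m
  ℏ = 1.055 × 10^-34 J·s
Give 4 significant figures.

4.017 × 10^97

Planck pressure: p_P = c⁷/(ℏG²) = 4.632 × 10^113 Pa
atomic unit of pressure: P_au = E_h/a₀³ = m_e⁴e¹⁰/((4πε₀)⁵ℏ⁸) = 2.929 × 10^13 Pa
2.54 × 10^-3 × 4.632 × 10^113 / 2.929 × 10^13 = 4.017 × 10^97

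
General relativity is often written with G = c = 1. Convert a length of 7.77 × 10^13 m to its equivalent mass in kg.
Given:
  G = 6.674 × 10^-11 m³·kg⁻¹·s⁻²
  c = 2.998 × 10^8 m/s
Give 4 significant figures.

Length → mass via c²/G.
7.77 × 10^13 m × (c²/G) = 1.046 × 10^41 kg

1.046 × 10^41 kg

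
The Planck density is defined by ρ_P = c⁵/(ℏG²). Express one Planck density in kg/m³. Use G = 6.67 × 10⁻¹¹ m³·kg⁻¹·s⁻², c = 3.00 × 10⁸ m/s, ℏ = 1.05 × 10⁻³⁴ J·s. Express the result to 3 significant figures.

5.20 × 10⁹⁶ kg/m³

ρ_P = c⁵/(ℏG²)
  = 2.43 × 10⁴² / 4.67 × 10⁻⁵⁵
  = 5.20 × 10⁹⁶ kg/m³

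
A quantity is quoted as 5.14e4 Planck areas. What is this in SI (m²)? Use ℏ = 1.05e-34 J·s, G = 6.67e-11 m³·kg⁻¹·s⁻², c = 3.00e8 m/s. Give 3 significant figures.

One Planck area: A_P = ℏG/c³ = 2.59e-70 m².
5.14e4 × 2.59e-70 m² = 1.33e-65 m²

1.33e-65 m²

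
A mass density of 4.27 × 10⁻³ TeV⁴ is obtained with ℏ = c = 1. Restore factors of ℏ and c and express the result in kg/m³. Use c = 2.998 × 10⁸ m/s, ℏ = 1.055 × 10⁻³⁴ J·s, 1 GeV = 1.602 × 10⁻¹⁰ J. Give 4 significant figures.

9.889 × 10²⁹ kg/m³

Mass density is [E]/(c²[L]³) = [E]⁴/(ℏ³c⁵).
1 GeV⁴ → 1/(ℏ³c⁵) × (1 GeV in J)⁴ = 2.316 × 10²⁰ kg/m³.
Convert the energy scale: 4.27 × 10⁻³ TeV⁴ = 4.27 × 10⁹ GeV⁴.
Result: 4.27 × 10⁹ × 2.316 × 10²⁰ = 9.889 × 10²⁹ kg/m³.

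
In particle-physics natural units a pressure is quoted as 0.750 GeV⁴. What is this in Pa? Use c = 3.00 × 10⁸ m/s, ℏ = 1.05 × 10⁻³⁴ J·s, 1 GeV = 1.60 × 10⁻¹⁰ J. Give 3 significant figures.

1.57 × 10³⁷ Pa

Pressure is [E]/[L]³ = [E]⁴/(ℏc)³.
1 GeV⁴ → 1/(ℏc)³ × (1 GeV in J)⁴ = 2.10 × 10³⁷ Pa.
Result: 0.750 × 2.10 × 10³⁷ = 1.57 × 10³⁷ Pa.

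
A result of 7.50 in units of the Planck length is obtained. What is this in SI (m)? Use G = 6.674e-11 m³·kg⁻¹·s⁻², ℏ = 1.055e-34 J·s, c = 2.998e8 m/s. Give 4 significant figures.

1.212e-34 m

One Planck length: ℓ_P = √(ℏG/c³) = 1.616e-35 m.
7.50 × 1.616e-35 m = 1.212e-34 m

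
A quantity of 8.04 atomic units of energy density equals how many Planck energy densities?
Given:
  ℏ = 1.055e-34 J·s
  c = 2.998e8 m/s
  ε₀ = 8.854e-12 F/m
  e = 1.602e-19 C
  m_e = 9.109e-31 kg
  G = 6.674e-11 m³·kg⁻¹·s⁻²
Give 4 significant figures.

atomic unit of energy density: u_au = E_h/a₀³ = m_e⁴e¹⁰/((4πε₀)⁵ℏ⁸) = 2.929e13 J/m³
Planck energy density: u_P = c⁷/(ℏG²) = 4.632e113 J/m³
8.04 × 2.929e13 / 4.632e113 = 5.084e-100

5.084e-100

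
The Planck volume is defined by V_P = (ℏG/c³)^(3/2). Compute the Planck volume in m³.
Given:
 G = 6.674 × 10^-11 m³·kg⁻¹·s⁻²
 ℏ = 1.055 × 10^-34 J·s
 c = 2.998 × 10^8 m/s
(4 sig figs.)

4.224 × 10^-105 m³

V_P = (ℏG/c³)^(3/2)
  = √(1.784 × 10^-209)
  = 4.224 × 10^-105 m³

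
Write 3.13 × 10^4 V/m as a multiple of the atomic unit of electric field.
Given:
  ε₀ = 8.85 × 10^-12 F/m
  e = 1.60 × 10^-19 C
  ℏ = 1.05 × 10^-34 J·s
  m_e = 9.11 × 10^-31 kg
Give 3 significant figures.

6.01 × 10^-8

atomic unit of electric field: E_au = E_h/(e a₀) = m_e²e⁵/((4πε₀)³ℏ⁴) = 5.20 × 10^11 V/m.
3.13 × 10^4 / 5.20 × 10^11 = 6.01 × 10^-8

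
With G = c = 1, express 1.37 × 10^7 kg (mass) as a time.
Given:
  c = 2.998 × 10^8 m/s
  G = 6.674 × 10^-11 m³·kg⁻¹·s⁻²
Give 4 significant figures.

3.393 × 10^-29 s

Mass → time via G/c³.
1.37 × 10^7 kg × (G/c³) = 3.393 × 10^-29 s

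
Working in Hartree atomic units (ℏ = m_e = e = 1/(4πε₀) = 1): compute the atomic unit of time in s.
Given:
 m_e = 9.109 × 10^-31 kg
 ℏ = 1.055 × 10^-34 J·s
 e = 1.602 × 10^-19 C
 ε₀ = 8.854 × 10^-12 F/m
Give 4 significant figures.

Dimensional analysis gives τ_au = (4πε₀)²ℏ³/(m_e e⁴).
E_h = 4.354 × 10^-18 J
ℏ/E_h = 2.423 × 10^-17 s

2.423 × 10^-17 s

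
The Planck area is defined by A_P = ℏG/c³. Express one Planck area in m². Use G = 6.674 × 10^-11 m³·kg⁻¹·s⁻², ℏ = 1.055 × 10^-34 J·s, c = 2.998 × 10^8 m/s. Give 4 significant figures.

A_P = ℏG/c³
  = 7.041 × 10^-45 / 2.695 × 10^25
  = 2.613 × 10^-70 m²

2.613 × 10^-70 m²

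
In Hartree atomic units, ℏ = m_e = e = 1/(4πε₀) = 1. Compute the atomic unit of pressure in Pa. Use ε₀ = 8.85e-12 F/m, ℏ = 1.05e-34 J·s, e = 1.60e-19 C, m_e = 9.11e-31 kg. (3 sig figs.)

3.01e13 Pa

The unique combination of the constants set to 1 with dimensions of pressure is P_au = E_h/a₀³ = m_e⁴e¹⁰/((4πε₀)⁵ℏ⁸).
E_h = 4.38e-18 J
a₀ = 5.26e-11 m
E_h/a₀³ = 3.01e13 Pa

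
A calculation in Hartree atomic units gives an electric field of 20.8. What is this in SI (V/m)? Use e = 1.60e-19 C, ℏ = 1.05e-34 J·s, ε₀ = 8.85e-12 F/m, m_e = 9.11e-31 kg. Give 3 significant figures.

1.08e13 V/m

One atomic unit of electric field: E_au = E_h/(e a₀) = m_e²e⁵/((4πε₀)³ℏ⁴) = 5.20e11 V/m.
20.8 × 5.20e11 V/m = 1.08e13 V/m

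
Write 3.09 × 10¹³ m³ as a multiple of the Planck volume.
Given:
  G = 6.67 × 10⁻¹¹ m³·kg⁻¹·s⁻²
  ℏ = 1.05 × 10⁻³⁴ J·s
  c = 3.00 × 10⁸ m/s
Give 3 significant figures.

Planck volume: V_P = (ℏG/c³)^(3/2) = 4.18 × 10⁻¹⁰⁵ m³.
3.09 × 10¹³ / 4.18 × 10⁻¹⁰⁵ = 7.40 × 10¹¹⁷

7.40 × 10¹¹⁷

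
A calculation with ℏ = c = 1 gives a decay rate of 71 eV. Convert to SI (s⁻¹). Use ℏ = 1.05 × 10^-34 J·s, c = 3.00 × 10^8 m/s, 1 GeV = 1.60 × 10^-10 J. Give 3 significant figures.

1.08 × 10^17 s⁻¹

A rate is [E]/ℏ; divide by ℏ.
1 GeV → 1/ℏ × (1 GeV in J) = 1.52 × 10^24 s⁻¹.
Convert the energy scale: 71 eV = 7.10 × 10^-8 GeV.
Result: 7.10 × 10^-8 × 1.52 × 10^24 = 1.08 × 10^17 s⁻¹.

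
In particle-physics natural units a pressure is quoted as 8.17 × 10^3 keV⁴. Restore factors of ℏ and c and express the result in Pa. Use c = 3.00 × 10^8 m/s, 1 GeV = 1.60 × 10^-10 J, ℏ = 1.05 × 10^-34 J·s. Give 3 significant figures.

1.71 × 10^17 Pa

Pressure is [E]/[L]³ = [E]⁴/(ℏc)³.
1 GeV⁴ → 1/(ℏc)³ × (1 GeV in J)⁴ = 2.10 × 10^37 Pa.
Convert the energy scale: 8.17 × 10^3 keV⁴ = 8.17 × 10^-21 GeV⁴.
Result: 8.17 × 10^-21 × 2.10 × 10^37 = 1.71 × 10^17 Pa.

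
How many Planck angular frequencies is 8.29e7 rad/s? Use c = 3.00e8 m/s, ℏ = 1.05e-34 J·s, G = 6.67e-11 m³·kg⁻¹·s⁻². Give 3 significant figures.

Planck angular frequency: ω_P = √(c⁵/(ℏG)) = 1.86e43 rad/s.
8.29e7 / 1.86e43 = 4.45e-36

4.45e-36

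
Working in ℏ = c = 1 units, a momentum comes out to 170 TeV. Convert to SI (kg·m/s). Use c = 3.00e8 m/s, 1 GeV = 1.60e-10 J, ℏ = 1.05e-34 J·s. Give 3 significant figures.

9.07e-14 kg·m/s

Momentum is [E]/c; divide by c.
1 GeV → 1/c × (1 GeV in J) = 5.33e-19 kg·m/s.
Convert the energy scale: 170 TeV = 1.70e5 GeV.
Result: 1.70e5 × 5.33e-19 = 9.07e-14 kg·m/s.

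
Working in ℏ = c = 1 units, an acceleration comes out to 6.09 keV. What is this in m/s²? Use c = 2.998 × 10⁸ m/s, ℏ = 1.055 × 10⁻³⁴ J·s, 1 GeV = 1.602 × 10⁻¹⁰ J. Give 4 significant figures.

Acceleration is [L]/[T]² = c·[E]/ℏ.
1 GeV → c/ℏ × (1 GeV in J) = 4.552 × 10³² m/s².
Convert the energy scale: 6.09 keV = 6.09 × 10⁻⁶ GeV.
Result: 6.09 × 10⁻⁶ × 4.552 × 10³² = 2.772 × 10²⁷ m/s².

2.772 × 10²⁷ m/s²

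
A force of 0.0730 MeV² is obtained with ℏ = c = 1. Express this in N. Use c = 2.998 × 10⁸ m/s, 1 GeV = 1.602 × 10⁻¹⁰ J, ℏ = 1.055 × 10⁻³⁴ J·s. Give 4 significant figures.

0.05923 N

Force is [E]/[L] = [E]²/(ℏc); restore (ℏc)⁻¹.
1 GeV² → 1/(ℏc) × (1 GeV in J)² = 8.114 × 10⁵ N.
Convert the energy scale: 0.0730 MeV² = 7.30 × 10⁻⁸ GeV².
Result: 7.30 × 10⁻⁸ × 8.114 × 10⁵ = 0.05923 N.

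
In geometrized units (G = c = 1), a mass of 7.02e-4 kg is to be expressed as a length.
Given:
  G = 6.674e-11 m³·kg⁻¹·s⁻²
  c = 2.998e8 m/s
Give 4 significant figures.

In G = c = 1 units mass has dimensions of length; the conversion factor is G/c².
7.02e-4 kg × (G/c²) = 5.213e-31 m

5.213e-31 m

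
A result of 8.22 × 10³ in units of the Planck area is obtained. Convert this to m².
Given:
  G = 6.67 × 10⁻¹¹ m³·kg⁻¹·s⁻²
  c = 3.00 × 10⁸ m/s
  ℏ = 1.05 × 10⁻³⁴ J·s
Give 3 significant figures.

2.13 × 10⁻⁶⁶ m²

One Planck area: A_P = ℏG/c³ = 2.59 × 10⁻⁷⁰ m².
8.22 × 10³ × 2.59 × 10⁻⁷⁰ m² = 2.13 × 10⁻⁶⁶ m²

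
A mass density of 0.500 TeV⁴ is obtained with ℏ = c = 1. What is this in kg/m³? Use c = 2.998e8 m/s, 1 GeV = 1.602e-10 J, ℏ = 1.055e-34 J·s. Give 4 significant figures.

1.158e32 kg/m³

Mass density is [E]/(c²[L]³) = [E]⁴/(ℏ³c⁵).
1 GeV⁴ → 1/(ℏ³c⁵) × (1 GeV in J)⁴ = 2.316e20 kg/m³.
Convert the energy scale: 0.500 TeV⁴ = 5.00e11 GeV⁴.
Result: 5.00e11 × 2.316e20 = 1.158e32 kg/m³.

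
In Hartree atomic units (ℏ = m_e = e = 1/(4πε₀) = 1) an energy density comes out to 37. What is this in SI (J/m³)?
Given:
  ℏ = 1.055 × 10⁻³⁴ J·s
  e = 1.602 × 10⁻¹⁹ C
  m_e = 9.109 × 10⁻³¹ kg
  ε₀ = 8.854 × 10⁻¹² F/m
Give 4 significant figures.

One atomic unit of energy density: u_au = E_h/a₀³ = m_e⁴e¹⁰/((4πε₀)⁵ℏ⁸) = 2.929 × 10¹³ J/m³.
37 × 2.929 × 10¹³ J/m³ = 1.084 × 10¹⁵ J/m³

1.084 × 10¹⁵ J/m³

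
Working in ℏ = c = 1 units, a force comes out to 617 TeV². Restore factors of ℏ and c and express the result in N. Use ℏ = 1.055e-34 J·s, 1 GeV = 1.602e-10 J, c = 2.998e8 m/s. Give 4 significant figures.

Force is [E]/[L] = [E]²/(ℏc); restore (ℏc)⁻¹.
1 GeV² → 1/(ℏc) × (1 GeV in J)² = 8.114e5 N.
Convert the energy scale: 617 TeV² = 6.17e8 GeV².
Result: 6.17e8 × 8.114e5 = 5.006e14 N.

5.006e14 N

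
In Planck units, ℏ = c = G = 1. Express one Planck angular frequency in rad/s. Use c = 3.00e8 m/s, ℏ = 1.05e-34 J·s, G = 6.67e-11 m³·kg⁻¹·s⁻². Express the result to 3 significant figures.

From ℏ = c = G = 1 the angular frequency scale is ω_P = √(c⁵/(ℏG)).
  = √(3.47e86)
  = 1.86e43 rad/s

1.86e43 rad/s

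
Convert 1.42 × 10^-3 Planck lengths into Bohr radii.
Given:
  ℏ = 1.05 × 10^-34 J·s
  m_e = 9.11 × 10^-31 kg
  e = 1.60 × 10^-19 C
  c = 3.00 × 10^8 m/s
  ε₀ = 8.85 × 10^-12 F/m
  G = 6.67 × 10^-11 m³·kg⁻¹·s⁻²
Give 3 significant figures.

4.35 × 10^-28

Planck length: ℓ_P = √(ℏG/c³) = 1.61 × 10^-35 m
Bohr radius: a₀ = 4πε₀ℏ²/(m_e e²) = 5.26 × 10^-11 m
1.42 × 10^-3 × 1.61 × 10^-35 / 5.26 × 10^-11 = 4.35 × 10^-28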